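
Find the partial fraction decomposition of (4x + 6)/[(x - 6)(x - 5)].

At x=6: A = (4·6 + 6)/(6 - 5) = 30. At x=5: B = (4·5 + 6)/(5 - 6) = -26
Result: 30/(x - 6) - 26/(x - 5)


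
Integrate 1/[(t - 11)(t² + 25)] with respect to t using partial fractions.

Cover-up at t=11: A = 1/(11²+25) = 1/146. Coeff matching: B = -1/146, C = -11/146. Decomposition: (1/146)/(t - 11) - ((1/146)t + 11/146)/(t² + 25). Integrate: linear → ln, quadratic → (1/2)ln + arctan: (1/146) ln|(t - 11)| - (1/292) ln(t² + 25) - (11/730) arctan(t/5) + C


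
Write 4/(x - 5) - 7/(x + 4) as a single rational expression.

Common denominator (x - 5)(x + 4). Numerator: 4(x + 4) - 7(x - 5) = (4x + 16) - (7x - 35) = -3x + 51
Result: (-3x + 51)/[(x - 5)(x + 4)]


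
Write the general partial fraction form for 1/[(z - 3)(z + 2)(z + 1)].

Three distinct linear factors: P/(z - 3) + Q/(z + 2) + R/(z + 1)


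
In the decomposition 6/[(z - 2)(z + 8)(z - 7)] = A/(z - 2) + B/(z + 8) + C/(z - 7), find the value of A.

Cover-up at z = 2: A = 6/[(2 + 8)(2 - 7)] = 6/[(10)(-5)] = -6/50 = -3/25


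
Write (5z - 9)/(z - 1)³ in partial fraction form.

(5z - 9) = A(z - 1)² + B(z - 1) + C. At z = 1: C = 5·1 - 9 = -4. Coefficients: A = 0, B = 5
Result: 5/(z - 1)² - 4/(z - 1)³


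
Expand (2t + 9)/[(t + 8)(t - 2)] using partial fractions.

At t=-8: α = (2·(-8) + 9)/(-8 - 2) = 7/10. At t=2: β = (2·2 + 9)/(2 + 8) = 13/10
Result: (7/10)/(t + 8) + (13/10)/(t - 2)


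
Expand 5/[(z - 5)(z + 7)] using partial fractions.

5/(z - 5)(z + 7) = A/(z - 5) + B/(z + 7). A = 5/(5 + 7) = 5/12, B = 5/(-7 - 5) = -5/12
Result: (5/12)/(z - 5) - (5/12)/(z + 7)


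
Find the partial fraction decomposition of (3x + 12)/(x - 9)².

(3x + 12) = α(x - 9) + β. At x = 9: β = 3·9 + 12 = 39. Coeff of x: α = 3
Result: 3/(x - 9) + 39/(x - 9)²


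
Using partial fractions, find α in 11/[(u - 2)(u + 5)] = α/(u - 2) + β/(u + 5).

Cover-up at u = 2: α = 11/(2 + 5) = 11/7


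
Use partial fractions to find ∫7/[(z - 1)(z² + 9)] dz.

Cover-up at z=1: α = 7/(1²+9) = 7/10. Coeff matching: β = -7/10, γ = -7/10. Decomposition: (7/10)/(z - 1) - ((7/10)z + 7/10)/(z² + 9). Integrate: linear → ln, quadratic → (1/2)ln + arctan: (7/10) ln|(z - 1)| - (7/20) ln(z² + 9) - (7/30) arctan(z/3) + C


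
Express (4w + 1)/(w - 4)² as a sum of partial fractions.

(4w + 1) = A(w - 4) + B. At w = 4: B = 4·4 + 1 = 17. Coeff of w: A = 4
Result: 4/(w - 4) + 17/(w - 4)²


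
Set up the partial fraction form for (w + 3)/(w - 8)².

Repeated linear factor: P/(w - 8) + Q/(w - 8)²


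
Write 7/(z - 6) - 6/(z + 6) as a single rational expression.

Common denominator (z - 6)(z + 6). Numerator: 7(z + 6) - 6(z - 6) = (7z + 42) - (6z - 36) = z + 78
Result: (z + 78)/[(z - 6)(z + 6)]


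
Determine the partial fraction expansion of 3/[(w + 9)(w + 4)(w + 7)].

Using cover-up method: α = 3/10, β = 1/5, γ = -1/2
Result: (3/10)/(w + 9) + (1/5)/(w + 4) - (1/2)/(w + 7)


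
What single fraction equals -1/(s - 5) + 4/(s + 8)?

Common denominator (s - 5)(s + 8). Numerator: -1(s + 8) + 4(s - 5) = (-s - 8) + (4s - 20) = 3s - 28
Result: (3s - 28)/[(s - 5)(s + 8)]


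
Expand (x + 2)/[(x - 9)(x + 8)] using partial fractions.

At x=9: α = (1·9 + 2)/(9 + 8) = 11/17. At x=-8: β = (1·(-8) + 2)/(-8 - 9) = 6/17
Result: (11/17)/(x - 9) + (6/17)/(x + 8)


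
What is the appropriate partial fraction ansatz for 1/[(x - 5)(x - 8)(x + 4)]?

Three distinct linear factors: A/(x - 5) + B/(x - 8) + C/(x + 4)


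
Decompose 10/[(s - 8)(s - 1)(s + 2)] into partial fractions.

Using cover-up method: P = 1/7, Q = -10/21, R = 1/3
Result: (1/7)/(s - 8) - (10/21)/(s - 1) + (1/3)/(s + 2)


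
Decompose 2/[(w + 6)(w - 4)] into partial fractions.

2/(w + 6)(w - 4) = P/(w + 6) + Q/(w - 4). P = 2/(-6 - 4) = -1/5, Q = 2/(4 + 6) = 1/5
Result: (-1/5)/(w + 6) + (1/5)/(w - 4)


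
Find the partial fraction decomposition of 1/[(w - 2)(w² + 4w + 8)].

Cover-up at w = 2: P = 1/(2² + 4·2 + 8) = 1/20. Then Q = -P = -1/20, R = -P·(4 + 2) = -3/10
Result: (1/20)/(w - 2) - ((1/20)w + 3/10)/(w² + 4w + 8)


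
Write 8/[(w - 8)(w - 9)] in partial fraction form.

8/(w - 8)(w - 9) = α/(w - 8) + β/(w - 9). α = 8/(8 - 9) = -8, β = 8/(9 - 8) = 8
Result: -8/(w - 8) + 8/(w - 9)


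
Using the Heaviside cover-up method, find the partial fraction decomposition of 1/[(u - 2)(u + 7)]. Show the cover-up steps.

Cover (u - 2): set u=2, get P = 1/(2 + 7) = 1/9. Cover (u + 7): set u=-7, get Q = 1/(-7 - 2) = -1/9.
Result: (1/9)/(u - 2) - (1/9)/(u + 7)


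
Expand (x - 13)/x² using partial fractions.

(x - 13) = Ax + B. At x = 0: B = 1·0 - 13 = -13. Coeff of x: A = 1
Result: 1/x - 13/x²


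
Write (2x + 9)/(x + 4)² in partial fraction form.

(2x + 9) = P(x + 4) + Q. At x = -4: Q = 2·(-4) + 9 = 1. Coeff of x: P = 2
Result: 2/(x + 4) + 1/(x + 4)²


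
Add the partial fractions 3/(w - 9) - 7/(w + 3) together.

Common denominator (w - 9)(w + 3). Numerator: 3(w + 3) - 7(w - 9) = (3w + 9) - (7w - 63) = -4w + 72
Result: (-4w + 72)/[(w - 9)(w + 3)]


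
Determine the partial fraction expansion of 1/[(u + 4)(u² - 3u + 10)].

Cover-up at u = -4: α = 1/((-4)² - 3·(-4) + 10) = 1/38. Then β = -α = -1/38, γ = -α·(-3 - 4) = 7/38
Result: (1/38)/(u + 4) - ((1/38)u - 7/38)/(u² - 3u + 10)


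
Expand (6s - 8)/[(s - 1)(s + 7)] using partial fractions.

At s=1: A = (6·1 - 8)/(1 + 7) = -1/4. At s=-7: B = (6·(-7) - 8)/(-7 - 1) = 25/4
Result: (-1/4)/(s - 1) + (25/4)/(s + 7)


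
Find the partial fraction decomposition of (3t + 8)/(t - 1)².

(3t + 8) = α(t - 1) + β. At t = 1: β = 3·1 + 8 = 11. Coeff of t: α = 3
Result: 3/(t - 1) + 11/(t - 1)²


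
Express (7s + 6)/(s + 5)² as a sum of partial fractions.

(7s + 6) = P(s + 5) + Q. At s = -5: Q = 7·(-5) + 6 = -29. Coeff of s: P = 7
Result: 7/(s + 5) - 29/(s + 5)²


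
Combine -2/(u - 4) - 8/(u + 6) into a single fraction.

Common denominator (u - 4)(u + 6). Numerator: -2(u + 6) - 8(u - 4) = (-2u - 12) - (8u - 32) = -10u + 20
Result: (-10u + 20)/[(u - 4)(u + 6)]


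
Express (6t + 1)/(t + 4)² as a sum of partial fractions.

(6t + 1) = α(t + 4) + β. At t = -4: β = 6·(-4) + 1 = -23. Coeff of t: α = 6
Result: 6/(t + 4) - 23/(t + 4)²


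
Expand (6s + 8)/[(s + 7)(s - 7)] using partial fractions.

At s=-7: A = (6·(-7) + 8)/(-7 - 7) = 17/7. At s=7: B = (6·7 + 8)/(7 + 7) = 25/7
Result: (17/7)/(s + 7) + (25/7)/(s - 7)


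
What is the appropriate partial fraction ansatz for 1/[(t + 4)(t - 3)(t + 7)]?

Three distinct linear factors: α/(t + 4) + β/(t - 3) + γ/(t + 7)


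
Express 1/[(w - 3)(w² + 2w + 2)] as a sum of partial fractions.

Cover-up at w = 3: α = 1/(3² + 2·3 + 2) = 1/17. Then β = -α = -1/17, γ = -α·(2 + 3) = -5/17
Result: (1/17)/(w - 3) - ((1/17)w + 5/17)/(w² + 2w + 2)


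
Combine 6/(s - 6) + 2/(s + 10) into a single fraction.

Common denominator (s - 6)(s + 10). Numerator: 6(s + 10) + 2(s - 6) = (6s + 60) + (2s - 12) = 8s + 48
Result: (8s + 48)/[(s - 6)(s + 10)]


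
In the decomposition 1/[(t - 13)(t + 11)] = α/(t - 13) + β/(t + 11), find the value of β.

Cover-up at t = -11: β = 1/(-11 - 13) = -1/24


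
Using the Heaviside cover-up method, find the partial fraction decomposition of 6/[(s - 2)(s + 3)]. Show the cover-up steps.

Cover (s - 2): set s=2, get P = 6/(2 + 3) = 6/5. Cover (s + 3): set s=-3, get Q = 6/(-3 - 2) = -6/5.
Result: (6/5)/(s - 2) - (6/5)/(s + 3)


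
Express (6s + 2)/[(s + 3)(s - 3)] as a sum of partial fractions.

At s=-3: A = (6·(-3) + 2)/(-3 - 3) = 8/3. At s=3: B = (6·3 + 2)/(3 + 3) = 10/3
Result: (8/3)/(s + 3) + (10/3)/(s - 3)


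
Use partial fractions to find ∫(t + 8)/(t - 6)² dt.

Decompose: P = 1, Q = 1·6 + 8 = 14, so (t + 8)/(t - 6)² = 1/(t - 6) + 14/(t - 6)². Integrate: ∫ P/(t - 6) dt = ln|(t - 6)|; ∫ Q/(t - 6)² dt = -14/(t - 6). Sum: ln|(t - 6)| - 14/(t - 6) + C


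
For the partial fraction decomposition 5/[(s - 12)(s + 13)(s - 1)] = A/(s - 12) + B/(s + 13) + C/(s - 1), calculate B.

Cover-up at s = -13: B = 5/[(-13 - 12)(-13 - 1)] = 5/[(-25)(-14)] = 5/350 = 1/70


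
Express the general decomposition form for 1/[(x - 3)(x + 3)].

Distinct linear factors: A/(x - 3) + B/(x + 3)


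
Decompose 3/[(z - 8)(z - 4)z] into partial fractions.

Using cover-up method: α = 3/32, β = -3/16, γ = 3/32
Result: (3/32)/(z - 8) - (3/16)/(z - 4) + (3/32)/z


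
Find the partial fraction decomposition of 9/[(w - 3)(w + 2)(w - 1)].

Using cover-up method: P = 9/10, Q = 3/5, R = -3/2
Result: (9/10)/(w - 3) + (3/5)/(w + 2) - (3/2)/(w - 1)


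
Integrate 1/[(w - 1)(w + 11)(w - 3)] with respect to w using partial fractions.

Cover-up: P = -1/24, Q = 1/168, R = 1/28. Decomposition: (-1/24)/(w - 1) + (1/168)/(w + 11) + (1/28)/(w - 3). Integrate each term: (-1/24) ln|(w - 1)| + (1/168) ln|(w + 11)| + (1/28) ln|(w - 3)| + C


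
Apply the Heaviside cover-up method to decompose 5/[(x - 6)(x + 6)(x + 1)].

Cover (x - 6), x=6: P = 5/[(6 + 6)(6 + 1)] = 5/84. Cover (x + 6), x=-6: Q = 5/[(-6 - 6)(-6 + 1)] = 1/12. Cover (x + 1), x=-1: R = 5/[(-1 - 6)(-1 + 6)] = -1/7.
Result: (5/84)/(x - 6) + (1/12)/(x + 6) - (1/7)/(x + 1)


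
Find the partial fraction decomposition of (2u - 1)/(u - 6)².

(2u - 1) = α(u - 6) + β. At u = 6: β = 2·6 - 1 = 11. Coeff of u: α = 2
Result: 2/(u - 6) + 11/(u - 6)²


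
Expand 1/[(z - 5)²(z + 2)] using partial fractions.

Cover-up at z=-2: R = 1/(-2 - 5)² = 1/49. Cover-up at z=5: Q = 1/(5 + 2) = 1/7. Comparing z² coeff: P = -R = -1/49
Result: (-1/49)/(z - 5) + (1/7)/(z - 5)² + (1/49)/(z + 2)


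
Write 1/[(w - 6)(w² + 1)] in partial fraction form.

Cover-up at w = 6: P = 1/(6² + 1) = 1/37. Then Q = -P = -1/37, R = -P·(0 + 6) = -6/37
Result: (1/37)/(w - 6) - ((1/37)w + 6/37)/(w² + 1)


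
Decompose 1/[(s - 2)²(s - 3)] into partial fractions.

Cover-up at s=3: C = 1/(3 - 2)² = 1. Cover-up at s=2: B = 1/(2 - 3) = -1. Comparing s² coeff: A = -C = -1
Result: -1/(s - 2) - 1/(s - 2)² + 1/(s - 3)


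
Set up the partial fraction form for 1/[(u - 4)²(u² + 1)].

Repeated linear + quadratic: α/(u - 4) + β/(u - 4)² + (γu + δ)/(u² + 1)


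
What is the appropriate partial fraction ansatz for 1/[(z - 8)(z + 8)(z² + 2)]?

Two linear + quadratic: α/(z - 8) + β/(z + 8) + (γz + δ)/(z² + 2)


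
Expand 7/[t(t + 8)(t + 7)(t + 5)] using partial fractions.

Using Heaviside cover-up: (1/40)/t - (7/24)/(t + 8) + (1/2)/(t + 7) - (7/30)/(t + 5)


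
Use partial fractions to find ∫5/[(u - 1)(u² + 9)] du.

Cover-up at u=1: P = 5/(1²+9) = 1/2. Coeff matching: Q = -1/2, R = -1/2. Decomposition: (1/2)/(u - 1) - ((1/2)u + 1/2)/(u² + 9). Integrate: linear → ln, quadratic → (1/2)ln + arctan: (1/2) ln|(u - 1)| - (1/4) ln(u² + 9) - (1/6) arctan(u/3) + C


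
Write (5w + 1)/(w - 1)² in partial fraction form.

(5w + 1) = A(w - 1) + B. At w = 1: B = 5·1 + 1 = 6. Coeff of w: A = 5
Result: 5/(w - 1) + 6/(w - 1)²


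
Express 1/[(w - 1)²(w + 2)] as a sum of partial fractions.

Cover-up at w=-2: γ = 1/(-2 - 1)² = 1/9. Cover-up at w=1: β = 1/(1 + 2) = 1/3. Comparing w² coeff: α = -γ = -1/9
Result: (-1/9)/(w - 1) + (1/3)/(w - 1)² + (1/9)/(w + 2)


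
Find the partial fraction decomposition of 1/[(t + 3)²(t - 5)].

Cover-up at t=5: C = 1/(5 + 3)² = 1/64. Cover-up at t=-3: B = 1/(-3 - 5) = -1/8. Comparing t² coeff: A = -C = -1/64
Result: (-1/64)/(t + 3) - (1/8)/(t + 3)² + (1/64)/(t - 5)


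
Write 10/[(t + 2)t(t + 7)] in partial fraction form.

Using cover-up method: P = -1, Q = 5/7, R = 2/7
Result: -1/(t + 2) + (5/7)/t + (2/7)/(t + 7)


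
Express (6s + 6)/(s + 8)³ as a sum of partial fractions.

(6s + 6) = A(s + 8)² + B(s + 8) + C. At s = -8: C = 6·(-8) + 6 = -42. Coefficients: A = 0, B = 6
Result: 6/(s + 8)² - 42/(s + 8)³


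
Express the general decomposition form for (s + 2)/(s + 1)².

Repeated linear factor: P/(s + 1) + Q/(s + 1)²


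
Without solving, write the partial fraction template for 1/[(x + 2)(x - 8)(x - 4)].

Three distinct linear factors: P/(x + 2) + Q/(x - 8) + R/(x - 4)


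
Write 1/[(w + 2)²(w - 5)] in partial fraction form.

Cover-up at w=5: R = 1/(5 + 2)² = 1/49. Cover-up at w=-2: Q = 1/(-2 - 5) = -1/7. Comparing w² coeff: P = -R = -1/49
Result: (-1/49)/(w + 2) - (1/7)/(w + 2)² + (1/49)/(w - 5)


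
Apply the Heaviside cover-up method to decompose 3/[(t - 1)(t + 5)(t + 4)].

Cover (t - 1), t=1: α = 3/[(1 + 5)(1 + 4)] = 1/10. Cover (t + 5), t=-5: β = 3/[(-5 - 1)(-5 + 4)] = 1/2. Cover (t + 4), t=-4: γ = 3/[(-4 - 1)(-4 + 5)] = -3/5.
Result: (1/10)/(t - 1) + (1/2)/(t + 5) - (3/5)/(t + 4)


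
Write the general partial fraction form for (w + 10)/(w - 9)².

Repeated linear factor: α/(w - 9) + β/(w - 9)²


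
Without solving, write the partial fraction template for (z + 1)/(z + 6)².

Repeated linear factor: α/(z + 6) + β/(z + 6)²


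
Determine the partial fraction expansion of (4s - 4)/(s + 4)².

(4s - 4) = A(s + 4) + B. At s = -4: B = 4·(-4) - 4 = -20. Coeff of s: A = 4
Result: 4/(s + 4) - 20/(s + 4)²


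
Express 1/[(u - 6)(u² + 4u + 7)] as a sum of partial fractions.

Cover-up at u = 6: P = 1/(6² + 4·6 + 7) = 1/67. Then Q = -P = -1/67, R = -P·(4 + 6) = -10/67
Result: (1/67)/(u - 6) - ((1/67)u + 10/67)/(u² + 4u + 7)


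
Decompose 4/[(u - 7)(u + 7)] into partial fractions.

4/(u - 7)(u + 7) = A/(u - 7) + B/(u + 7). A = 4/(7 + 7) = 2/7, B = 4/(-7 - 7) = -2/7
Result: (2/7)/(u - 7) - (2/7)/(u + 7)


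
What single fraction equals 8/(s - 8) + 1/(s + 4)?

Common denominator (s - 8)(s + 4). Numerator: 8(s + 4) + 1(s - 8) = (8s + 32) + (s - 8) = 9s + 24
Result: (9s + 24)/[(s - 8)(s + 4)]


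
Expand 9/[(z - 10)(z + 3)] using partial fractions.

9/(z - 10)(z + 3) = P/(z - 10) + Q/(z + 3). P = 9/(10 + 3) = 9/13, Q = 9/(-3 - 10) = -9/13
Result: (9/13)/(z - 10) - (9/13)/(z + 3)


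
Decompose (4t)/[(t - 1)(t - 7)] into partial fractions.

At t=1: P = (4·1 + 0)/(1 - 7) = -2/3. At t=7: Q = (4·7 + 0)/(7 - 1) = 14/3
Result: (-2/3)/(t - 1) + (14/3)/(t - 7)


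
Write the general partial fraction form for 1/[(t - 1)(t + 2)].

Distinct linear factors: P/(t - 1) + Q/(t + 2)


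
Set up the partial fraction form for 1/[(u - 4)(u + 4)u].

Three distinct linear factors: P/(u - 4) + Q/(u + 4) + R/u


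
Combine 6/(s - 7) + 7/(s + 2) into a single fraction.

Common denominator (s - 7)(s + 2). Numerator: 6(s + 2) + 7(s - 7) = (6s + 12) + (7s - 49) = 13s - 37
Result: (13s - 37)/[(s - 7)(s + 2)]


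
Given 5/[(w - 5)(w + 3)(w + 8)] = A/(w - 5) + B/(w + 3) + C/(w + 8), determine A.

Cover-up at w = 5: A = 5/[(5 + 3)(5 + 8)] = 5/[(8)(13)] = 5/104


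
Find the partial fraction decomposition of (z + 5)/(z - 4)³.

(z + 5) = α(z - 4)² + β(z - 4) + γ. At z = 4: γ = 1·4 + 5 = 9. Coefficients: α = 0, β = 1
Result: 1/(z - 4)² + 9/(z - 4)³


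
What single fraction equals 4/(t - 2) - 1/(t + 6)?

Common denominator (t - 2)(t + 6). Numerator: 4(t + 6) - 1(t - 2) = (4t + 24) - (t - 2) = 3t + 26
Result: (3t + 26)/[(t - 2)(t + 6)]


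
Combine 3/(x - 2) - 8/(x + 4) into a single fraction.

Common denominator (x - 2)(x + 4). Numerator: 3(x + 4) - 8(x - 2) = (3x + 12) - (8x - 16) = -5x + 28
Result: (-5x + 28)/[(x - 2)(x + 4)]


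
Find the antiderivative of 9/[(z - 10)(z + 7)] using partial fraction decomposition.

Decompose: 9/[(z - 10)(z + 7)] = (9/17)/(z - 10) - (9/17)/(z + 7). Integrate each term: (9/17) ln|(z - 10)| - (9/17) ln|(z + 7)| + C


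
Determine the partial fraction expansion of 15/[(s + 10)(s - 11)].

15/(s + 10)(s - 11) = P/(s + 10) + Q/(s - 11). P = 15/(-10 - 11) = -5/7, Q = 15/(11 + 10) = 5/7
Result: (-5/7)/(s + 10) + (5/7)/(s - 11)


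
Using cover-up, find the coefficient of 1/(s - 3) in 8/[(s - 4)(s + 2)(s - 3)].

Cover (s - 3), set s=3: 8/[(3 - 4)(3 + 2)] = -8/5


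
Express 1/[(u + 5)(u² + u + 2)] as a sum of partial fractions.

Cover-up at u = -5: α = 1/((-5)² + 1·(-5) + 2) = 1/22. Then β = -α = -1/22, γ = -α·(1 - 5) = 2/11
Result: (1/22)/(u + 5) - ((1/22)u - 2/11)/(u² + u + 2)


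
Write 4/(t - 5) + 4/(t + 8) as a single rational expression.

Common denominator (t - 5)(t + 8). Numerator: 4(t + 8) + 4(t - 5) = (4t + 32) + (4t - 20) = 8t + 12
Result: (8t + 12)/[(t - 5)(t + 8)]


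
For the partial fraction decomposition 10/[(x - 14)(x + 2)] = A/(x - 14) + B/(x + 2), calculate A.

Cover-up at x = 14: A = 10/(14 + 2) = 10/16 = 5/8


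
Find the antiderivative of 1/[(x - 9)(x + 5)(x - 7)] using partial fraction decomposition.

Cover-up: α = 1/28, β = 1/168, γ = -1/24. Decomposition: (1/28)/(x - 9) + (1/168)/(x + 5) - (1/24)/(x - 7). Integrate each term: (1/28) ln|(x - 9)| + (1/168) ln|(x + 5)| - (1/24) ln|(x - 7)| + C


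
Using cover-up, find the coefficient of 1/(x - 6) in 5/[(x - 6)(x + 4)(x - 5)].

Cover (x - 6), set x=6: 5/[(6 + 4)(6 - 5)] = 1/2


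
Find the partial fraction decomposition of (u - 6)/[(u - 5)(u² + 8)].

At u=5: P = (1·5 - 6)/(5² + 8) = -1/33. Q = -P = 1/33, R = 1 - 5·P = 38/33
Result: (-1/33)/(u - 5) + ((1/33)u + 38/33)/(u² + 8)


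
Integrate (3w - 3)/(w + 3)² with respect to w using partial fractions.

Decompose: A = 3, B = 3·(-3) - 3 = -12, so (3w - 3)/(w + 3)² = 3/(w + 3) - 12/(w + 3)². Integrate: ∫ A/(w + 3) dw = 3 ln|(w + 3)|; ∫ B/(w + 3)² dw = 12/(w + 3). Sum: 3 ln|(w + 3)| + 12/(w + 3) + C


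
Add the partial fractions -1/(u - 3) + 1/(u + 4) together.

Common denominator (u - 3)(u + 4). Numerator: -1(u + 4) + 1(u - 3) = (-u - 4) + (u - 3) = -7
Result: (-7)/[(u - 3)(u + 4)]


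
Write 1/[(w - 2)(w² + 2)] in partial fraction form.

Cover-up at w = 2: A = 1/(2² + 2) = 1/6. Then B = -A = -1/6, C = -A·(0 + 2) = -1/3
Result: (1/6)/(w - 2) - ((1/6)w + 1/3)/(w² + 2)


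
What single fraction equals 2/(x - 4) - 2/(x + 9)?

Common denominator (x - 4)(x + 9). Numerator: 2(x + 9) - 2(x - 4) = (2x + 18) - (2x - 8) = 26
Result: (26)/[(x - 4)(x + 9)]


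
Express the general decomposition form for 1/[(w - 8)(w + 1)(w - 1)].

Three distinct linear factors: P/(w - 8) + Q/(w + 1) + R/(w - 1)


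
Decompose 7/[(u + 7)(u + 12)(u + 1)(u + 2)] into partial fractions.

Using Heaviside cover-up: (7/150)/(u + 7) - (7/550)/(u + 12) + (7/66)/(u + 1) - (7/50)/(u + 2)


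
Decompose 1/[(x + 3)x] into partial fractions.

1/(x + 3)x = α/(x + 3) + β/x. α = 1/(-3 - 0) = -1/3, β = 1/(0 + 3) = 1/3
Result: (-1/3)/(x + 3) + (1/3)/x


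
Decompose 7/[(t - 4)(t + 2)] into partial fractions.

7/(t - 4)(t + 2) = P/(t - 4) + Q/(t + 2). P = 7/(4 + 2) = 7/6, Q = 7/(-2 - 4) = -7/6
Result: (7/6)/(t - 4) - (7/6)/(t + 2)


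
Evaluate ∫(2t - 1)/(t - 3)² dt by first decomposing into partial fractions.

Decompose: P = 2, Q = 2·3 - 1 = 5, so (2t - 1)/(t - 3)² = 2/(t - 3) + 5/(t - 3)². Integrate: ∫ P/(t - 3) dt = 2 ln|(t - 3)|; ∫ Q/(t - 3)² dt = -5/(t - 3). Sum: 2 ln|(t - 3)| - 5/(t - 3) + C


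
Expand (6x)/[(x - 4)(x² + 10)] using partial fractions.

At x=4: P = (6·4 + 0)/(4² + 10) = 12/13. Q = -P = -12/13, R = 6 - 4·P = 30/13
Result: (12/13)/(x - 4) - ((12/13)x - 30/13)/(x² + 10)


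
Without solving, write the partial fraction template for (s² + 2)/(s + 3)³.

Repeated linear factor (power 3): α/(s + 3) + β/(s + 3)² + γ/(s + 3)³


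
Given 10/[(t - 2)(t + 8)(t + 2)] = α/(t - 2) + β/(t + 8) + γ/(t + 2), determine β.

Cover-up at t = -8: β = 10/[(-8 - 2)(-8 + 2)] = 10/[(-10)(-6)] = 10/60 = 1/6


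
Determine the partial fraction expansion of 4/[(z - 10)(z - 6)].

4/(z - 10)(z - 6) = A/(z - 10) + B/(z - 6). A = 4/(10 - 6) = 1, B = 4/(6 - 10) = -1
Result: 1/(z - 10) - 1/(z - 6)


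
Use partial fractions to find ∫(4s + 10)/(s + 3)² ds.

Decompose: α = 4, β = 4·(-3) + 10 = -2, so (4s + 10)/(s + 3)² = 4/(s + 3) - 2/(s + 3)². Integrate: ∫ α/(s + 3) ds = 4 ln|(s + 3)|; ∫ β/(s + 3)² ds = 2/(s + 3). Sum: 4 ln|(s + 3)| + 2/(s + 3) + C


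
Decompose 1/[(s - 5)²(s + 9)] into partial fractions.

Cover-up at s=-9: γ = 1/(-9 - 5)² = 1/196. Cover-up at s=5: β = 1/(5 + 9) = 1/14. Comparing s² coeff: α = -γ = -1/196
Result: (-1/196)/(s - 5) + (1/14)/(s - 5)² + (1/196)/(s + 9)


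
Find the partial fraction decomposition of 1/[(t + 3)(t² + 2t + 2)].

Cover-up at t = -3: P = 1/((-3)² + 2·(-3) + 2) = 1/5. Then Q = -P = -1/5, R = -P·(2 - 3) = 1/5
Result: (1/5)/(t + 3) - ((1/5)t - 1/5)/(t² + 2t + 2)


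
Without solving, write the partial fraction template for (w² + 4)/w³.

Repeated linear factor (power 3): α/w + β/w² + γ/w³


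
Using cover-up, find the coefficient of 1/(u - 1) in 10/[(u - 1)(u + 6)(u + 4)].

Cover (u - 1), set u=1: 10/[(1 + 6)(1 + 4)] = 2/7


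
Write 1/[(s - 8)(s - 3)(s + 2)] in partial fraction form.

Using cover-up method: α = 1/50, β = -1/25, γ = 1/50
Result: (1/50)/(s - 8) - (1/25)/(s - 3) + (1/50)/(s + 2)


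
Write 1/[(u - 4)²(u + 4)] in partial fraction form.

Cover-up at u=-4: γ = 1/(-4 - 4)² = 1/64. Cover-up at u=4: β = 1/(4 + 4) = 1/8. Comparing u² coeff: α = -γ = -1/64
Result: (-1/64)/(u - 4) + (1/8)/(u - 4)² + (1/64)/(u + 4)


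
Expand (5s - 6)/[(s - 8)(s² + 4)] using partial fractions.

At s=8: A = (5·8 - 6)/(8² + 4) = 1/2. B = -A = -1/2, C = 5 - 8·A = 1
Result: (1/2)/(s - 8) - ((1/2)s - 1)/(s² + 4)


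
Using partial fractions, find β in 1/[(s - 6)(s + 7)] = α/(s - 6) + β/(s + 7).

Cover-up at s = -7: β = 1/(-7 - 6) = -1/13


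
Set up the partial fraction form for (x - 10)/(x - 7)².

Repeated linear factor: P/(x - 7) + Q/(x - 7)²


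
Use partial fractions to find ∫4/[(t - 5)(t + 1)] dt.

Decompose: 4/[(t - 5)(t + 1)] = (2/3)/(t - 5) - (2/3)/(t + 1). Integrate each term: (2/3) ln|(t - 5)| - (2/3) ln|(t + 1)| + C


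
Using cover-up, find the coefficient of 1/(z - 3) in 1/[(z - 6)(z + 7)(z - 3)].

Cover (z - 3), set z=3: 1/[(3 - 6)(3 + 7)] = -1/30


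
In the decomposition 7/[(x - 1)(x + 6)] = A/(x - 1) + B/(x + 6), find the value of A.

Cover-up at x = 1: A = 7/(1 + 6) = 7/7 = 1


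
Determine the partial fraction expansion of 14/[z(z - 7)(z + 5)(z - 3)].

Using Heaviside cover-up: (2/15)/z + (1/24)/(z - 7) - (7/240)/(z + 5) - (7/48)/(z - 3)


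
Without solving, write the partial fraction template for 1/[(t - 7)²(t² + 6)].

Repeated linear + quadratic: A/(t - 7) + B/(t - 7)² + (Ct + D)/(t² + 6)


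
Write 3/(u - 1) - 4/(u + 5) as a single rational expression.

Common denominator (u - 1)(u + 5). Numerator: 3(u + 5) - 4(u - 1) = (3u + 15) - (4u - 4) = -u + 19
Result: (-u + 19)/[(u - 1)(u + 5)]


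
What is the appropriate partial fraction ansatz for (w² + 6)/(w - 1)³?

Repeated linear factor (power 3): P/(w - 1) + Q/(w - 1)² + R/(w - 1)³


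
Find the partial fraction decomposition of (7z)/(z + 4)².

(7z) = A(z + 4) + B. At z = -4: B = 7·(-4) + 0 = -28. Coeff of z: A = 7
Result: 7/(z + 4) - 28/(z + 4)²


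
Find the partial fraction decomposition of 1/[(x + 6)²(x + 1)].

Cover-up at x=-1: C = 1/(-1 + 6)² = 1/25. Cover-up at x=-6: B = 1/(-6 + 1) = -1/5. Comparing x² coeff: A = -C = -1/25
Result: (-1/25)/(x + 6) - (1/5)/(x + 6)² + (1/25)/(x + 1)


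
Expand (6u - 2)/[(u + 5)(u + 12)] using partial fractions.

At u=-5: α = (6·(-5) - 2)/(-5 + 12) = -32/7. At u=-12: β = (6·(-12) - 2)/(-12 + 5) = 74/7
Result: (-32/7)/(u + 5) + (74/7)/(u + 12)


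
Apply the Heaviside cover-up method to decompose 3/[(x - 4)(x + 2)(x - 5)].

Cover (x - 4), x=4: A = 3/[(4 + 2)(4 - 5)] = -1/2. Cover (x + 2), x=-2: B = 3/[(-2 - 4)(-2 - 5)] = 1/14. Cover (x - 5), x=5: C = 3/[(5 - 4)(5 + 2)] = 3/7.
Result: (-1/2)/(x - 4) + (1/14)/(x + 2) + (3/7)/(x - 5)


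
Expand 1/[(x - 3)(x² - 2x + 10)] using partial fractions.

Cover-up at x = 3: A = 1/(3² - 2·3 + 10) = 1/13. Then B = -A = -1/13, C = -A·(-2 + 3) = -1/13
Result: (1/13)/(x - 3) - ((1/13)x + 1/13)/(x² - 2x + 10)


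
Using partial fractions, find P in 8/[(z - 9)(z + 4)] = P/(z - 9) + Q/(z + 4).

Cover-up at z = 9: P = 8/(9 + 4) = 8/13


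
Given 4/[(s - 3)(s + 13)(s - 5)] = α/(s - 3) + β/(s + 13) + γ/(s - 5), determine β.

Cover-up at s = -13: β = 4/[(-13 - 3)(-13 - 5)] = 4/[(-16)(-18)] = 4/288 = 1/72


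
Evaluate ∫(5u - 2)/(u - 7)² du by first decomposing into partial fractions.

Decompose: α = 5, β = 5·7 - 2 = 33, so (5u - 2)/(u - 7)² = 5/(u - 7) + 33/(u - 7)². Integrate: ∫ α/(u - 7) du = 5 ln|(u - 7)|; ∫ β/(u - 7)² du = -33/(u - 7). Sum: 5 ln|(u - 7)| - 33/(u - 7) + C


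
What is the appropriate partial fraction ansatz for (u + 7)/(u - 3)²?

Repeated linear factor: α/(u - 3) + β/(u - 3)²


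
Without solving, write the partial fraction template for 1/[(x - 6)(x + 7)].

Distinct linear factors: P/(x - 6) + Q/(x + 7)


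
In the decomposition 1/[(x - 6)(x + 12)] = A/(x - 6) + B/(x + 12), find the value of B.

Cover-up at x = -12: B = 1/(-12 - 6) = -1/18


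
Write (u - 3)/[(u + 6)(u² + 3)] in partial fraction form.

At u=-6: P = (1·(-6) - 3)/((-6)² + 3) = -3/13. Q = -P = 3/13, R = 1 - (-6)·P = -5/13
Result: (-3/13)/(u + 6) + ((3/13)u - 5/13)/(u² + 3)


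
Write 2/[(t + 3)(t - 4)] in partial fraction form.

2/(t + 3)(t - 4) = A/(t + 3) + B/(t - 4). A = 2/(-3 - 4) = -2/7, B = 2/(4 + 3) = 2/7
Result: (-2/7)/(t + 3) + (2/7)/(t - 4)


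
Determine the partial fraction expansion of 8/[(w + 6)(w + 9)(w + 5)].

Using cover-up method: A = -8/3, B = 2/3, C = 2
Result: (-8/3)/(w + 6) + (2/3)/(w + 9) + 2/(w + 5)


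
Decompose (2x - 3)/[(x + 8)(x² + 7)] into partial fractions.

At x=-8: P = (2·(-8) - 3)/((-8)² + 7) = -19/71. Q = -P = 19/71, R = 2 - (-8)·P = -10/71
Result: (-19/71)/(x + 8) + ((19/71)x - 10/71)/(x² + 7)


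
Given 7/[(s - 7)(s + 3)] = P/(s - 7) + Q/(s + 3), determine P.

Cover-up at s = 7: P = 7/(7 + 3) = 7/10


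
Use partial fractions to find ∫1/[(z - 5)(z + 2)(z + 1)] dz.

Cover-up: A = 1/42, B = 1/7, C = -1/6. Decomposition: (1/42)/(z - 5) + (1/7)/(z + 2) - (1/6)/(z + 1). Integrate each term: (1/42) ln|(z - 5)| + (1/7) ln|(z + 2)| - (1/6) ln|(z + 1)| + C


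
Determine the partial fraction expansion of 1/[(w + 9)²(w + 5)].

Cover-up at w=-5: γ = 1/(-5 + 9)² = 1/16. Cover-up at w=-9: β = 1/(-9 + 5) = -1/4. Comparing w² coeff: α = -γ = -1/16
Result: (-1/16)/(w + 9) - (1/4)/(w + 9)² + (1/16)/(w + 5)


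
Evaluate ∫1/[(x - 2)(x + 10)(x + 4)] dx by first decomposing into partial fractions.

Cover-up: α = 1/72, β = 1/72, γ = -1/36. Decomposition: (1/72)/(x - 2) + (1/72)/(x + 10) - (1/36)/(x + 4). Integrate each term: (1/72) ln|(x - 2)| + (1/72) ln|(x + 10)| - (1/36) ln|(x + 4)| + C


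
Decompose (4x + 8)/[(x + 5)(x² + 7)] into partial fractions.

At x=-5: P = (4·(-5) + 8)/((-5)² + 7) = -3/8. Q = -P = 3/8, R = 4 - (-5)·P = 17/8
Result: (-3/8)/(x + 5) + ((3/8)x + 17/8)/(x² + 7)


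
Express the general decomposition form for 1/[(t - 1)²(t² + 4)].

Repeated linear + quadratic: α/(t - 1) + β/(t - 1)² + (γt + δ)/(t² + 4)


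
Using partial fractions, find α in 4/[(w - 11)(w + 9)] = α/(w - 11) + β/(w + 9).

Cover-up at w = 11: α = 4/(11 + 9) = 4/20 = 1/5


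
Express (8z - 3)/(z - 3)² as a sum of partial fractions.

(8z - 3) = P(z - 3) + Q. At z = 3: Q = 8·3 - 3 = 21. Coeff of z: P = 8
Result: 8/(z - 3) + 21/(z - 3)²


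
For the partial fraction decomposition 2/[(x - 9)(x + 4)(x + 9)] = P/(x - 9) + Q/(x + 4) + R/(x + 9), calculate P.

Cover-up at x = 9: P = 2/[(9 + 4)(9 + 9)] = 2/[(13)(18)] = 2/234 = 1/117


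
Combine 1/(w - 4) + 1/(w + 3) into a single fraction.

Common denominator (w - 4)(w + 3). Numerator: 1(w + 3) + 1(w - 4) = (w + 3) + (w - 4) = 2w - 1
Result: (2w - 1)/[(w - 4)(w + 3)]


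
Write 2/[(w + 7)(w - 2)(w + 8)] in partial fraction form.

Using cover-up method: A = -2/9, B = 1/45, C = 1/5
Result: (-2/9)/(w + 7) + (1/45)/(w - 2) + (1/5)/(w + 8)


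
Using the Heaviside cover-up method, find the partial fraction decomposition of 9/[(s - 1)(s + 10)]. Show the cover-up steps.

Cover (s - 1): set s=1, get P = 9/(1 + 10) = 9/11. Cover (s + 10): set s=-10, get Q = 9/(-10 - 1) = -9/11.
Result: (9/11)/(s - 1) - (9/11)/(s + 10)


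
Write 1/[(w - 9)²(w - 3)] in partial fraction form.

Cover-up at w=3: R = 1/(3 - 9)² = 1/36. Cover-up at w=9: Q = 1/(9 - 3) = 1/6. Comparing w² coeff: P = -R = -1/36
Result: (-1/36)/(w - 9) + (1/6)/(w - 9)² + (1/36)/(w - 3)


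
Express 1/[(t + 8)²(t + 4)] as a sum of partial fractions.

Cover-up at t=-4: γ = 1/(-4 + 8)² = 1/16. Cover-up at t=-8: β = 1/(-8 + 4) = -1/4. Comparing t² coeff: α = -γ = -1/16
Result: (-1/16)/(t + 8) - (1/4)/(t + 8)² + (1/16)/(t + 4)


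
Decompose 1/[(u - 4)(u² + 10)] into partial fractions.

Cover-up at u = 4: A = 1/(4² + 10) = 1/26. Then B = -A = -1/26, C = -A·(0 + 4) = -2/13
Result: (1/26)/(u - 4) - ((1/26)u + 2/13)/(u² + 10)


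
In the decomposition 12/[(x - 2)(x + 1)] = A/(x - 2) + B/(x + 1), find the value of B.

Cover-up at x = -1: B = 12/(-1 - 2) = -12/3 = -4


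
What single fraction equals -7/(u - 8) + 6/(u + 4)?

Common denominator (u - 8)(u + 4). Numerator: -7(u + 4) + 6(u - 8) = (-7u - 28) + (6u - 48) = -u - 76
Result: (-u - 76)/[(u - 8)(u + 4)]


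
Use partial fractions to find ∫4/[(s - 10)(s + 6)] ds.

Decompose: 4/[(s - 10)(s + 6)] = (1/4)/(s - 10) - (1/4)/(s + 6). Integrate each term: (1/4) ln|(s - 10)| - (1/4) ln|(s + 6)| + C


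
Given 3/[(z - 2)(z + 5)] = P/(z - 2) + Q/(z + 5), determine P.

Cover-up at z = 2: P = 3/(2 + 5) = 3/7


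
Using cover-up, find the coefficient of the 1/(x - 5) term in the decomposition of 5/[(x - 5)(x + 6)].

Cover (x - 5), set x=5: 5/((x + 6) at x=5) = 5/(11) = 5/11


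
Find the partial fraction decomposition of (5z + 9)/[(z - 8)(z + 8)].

At z=8: A = (5·8 + 9)/(8 + 8) = 49/16. At z=-8: B = (5·(-8) + 9)/(-8 - 8) = 31/16
Result: (49/16)/(z - 8) + (31/16)/(z + 8)


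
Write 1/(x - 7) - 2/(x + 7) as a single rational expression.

Common denominator (x - 7)(x + 7). Numerator: 1(x + 7) - 2(x - 7) = (x + 7) - (2x - 14) = -x + 21
Result: (-x + 21)/[(x - 7)(x + 7)]


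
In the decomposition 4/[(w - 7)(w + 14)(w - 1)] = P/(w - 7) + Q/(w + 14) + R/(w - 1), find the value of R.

Cover-up at w = 1: R = 4/[(1 - 7)(1 + 14)] = 4/[(-6)(15)] = -4/90 = -2/45


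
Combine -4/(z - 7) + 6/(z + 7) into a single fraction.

Common denominator (z - 7)(z + 7). Numerator: -4(z + 7) + 6(z - 7) = (-4z - 28) + (6z - 42) = 2z - 70
Result: (2z - 70)/[(z - 7)(z + 7)]


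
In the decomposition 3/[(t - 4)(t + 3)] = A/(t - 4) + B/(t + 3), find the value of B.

Cover-up at t = -3: B = 3/(-3 - 4) = -3/7


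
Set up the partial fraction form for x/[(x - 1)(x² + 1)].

Linear + irreducible quadratic: A/(x - 1) + (Bx + C)/(x² + 1)


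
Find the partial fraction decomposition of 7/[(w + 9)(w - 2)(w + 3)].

Using cover-up method: α = 7/66, β = 7/55, γ = -7/30
Result: (7/66)/(w + 9) + (7/55)/(w - 2) - (7/30)/(w + 3)


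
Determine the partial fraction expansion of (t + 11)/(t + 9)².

(t + 11) = P(t + 9) + Q. At t = -9: Q = 1·(-9) + 11 = 2. Coeff of t: P = 1
Result: 1/(t + 9) + 2/(t + 9)²


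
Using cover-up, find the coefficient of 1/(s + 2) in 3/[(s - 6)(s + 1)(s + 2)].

Cover (s + 2), set s=-2: 3/[(-2 - 6)(-2 + 1)] = 3/8


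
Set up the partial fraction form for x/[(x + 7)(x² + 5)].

Linear + irreducible quadratic: A/(x + 7) + (Bx + C)/(x² + 5)


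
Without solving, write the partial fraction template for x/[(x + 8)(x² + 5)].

Linear + irreducible quadratic: α/(x + 8) + (βx + γ)/(x² + 5)


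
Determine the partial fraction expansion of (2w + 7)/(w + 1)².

(2w + 7) = P(w + 1) + Q. At w = -1: Q = 2·(-1) + 7 = 5. Coeff of w: P = 2
Result: 2/(w + 1) + 5/(w + 1)²


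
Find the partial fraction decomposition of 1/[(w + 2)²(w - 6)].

Cover-up at w=6: γ = 1/(6 + 2)² = 1/64. Cover-up at w=-2: β = 1/(-2 - 6) = -1/8. Comparing w² coeff: α = -γ = -1/64
Result: (-1/64)/(w + 2) - (1/8)/(w + 2)² + (1/64)/(w - 6)


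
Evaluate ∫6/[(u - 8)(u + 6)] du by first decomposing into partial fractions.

Decompose: 6/[(u - 8)(u + 6)] = (3/7)/(u - 8) - (3/7)/(u + 6). Integrate each term: (3/7) ln|(u - 8)| - (3/7) ln|(u + 6)| + C


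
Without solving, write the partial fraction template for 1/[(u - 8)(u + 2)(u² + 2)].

Two linear + quadratic: α/(u - 8) + β/(u + 2) + (γu + δ)/(u² + 2)


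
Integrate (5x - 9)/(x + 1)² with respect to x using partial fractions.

Decompose: P = 5, Q = 5·(-1) - 9 = -14, so (5x - 9)/(x + 1)² = 5/(x + 1) - 14/(x + 1)². Integrate: ∫ P/(x + 1) dx = 5 ln|(x + 1)|; ∫ Q/(x + 1)² dx = 14/(x + 1). Sum: 5 ln|(x + 1)| + 14/(x + 1) + C


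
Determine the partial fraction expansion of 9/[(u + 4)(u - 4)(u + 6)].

Using cover-up method: A = -9/16, B = 9/80, C = 9/20
Result: (-9/16)/(u + 4) + (9/80)/(u - 4) + (9/20)/(u + 6)


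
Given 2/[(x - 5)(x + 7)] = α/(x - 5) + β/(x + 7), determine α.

Cover-up at x = 5: α = 2/(5 + 7) = 2/12 = 1/6


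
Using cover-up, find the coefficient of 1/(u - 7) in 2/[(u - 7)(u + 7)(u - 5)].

Cover (u - 7), set u=7: 2/[(7 + 7)(7 - 5)] = 1/14


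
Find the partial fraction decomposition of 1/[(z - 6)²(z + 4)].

Cover-up at z=-4: γ = 1/(-4 - 6)² = 1/100. Cover-up at z=6: β = 1/(6 + 4) = 1/10. Comparing z² coeff: α = -γ = -1/100
Result: (-1/100)/(z - 6) + (1/10)/(z - 6)² + (1/100)/(z + 4)


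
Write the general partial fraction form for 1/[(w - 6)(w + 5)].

Distinct linear factors: A/(w - 6) + B/(w + 5)


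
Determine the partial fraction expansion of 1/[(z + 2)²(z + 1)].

Cover-up at z=-1: γ = 1/(-1 + 2)² = 1. Cover-up at z=-2: β = 1/(-2 + 1) = -1. Comparing z² coeff: α = -γ = -1
Result: -1/(z + 2) - 1/(z + 2)² + 1/(z + 1)


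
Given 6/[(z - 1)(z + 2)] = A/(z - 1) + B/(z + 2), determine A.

Cover-up at z = 1: A = 6/(1 + 2) = 6/3 = 2


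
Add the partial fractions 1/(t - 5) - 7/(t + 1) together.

Common denominator (t - 5)(t + 1). Numerator: 1(t + 1) - 7(t - 5) = (t + 1) - (7t - 35) = -6t + 36
Result: (-6t + 36)/[(t - 5)(t + 1)]


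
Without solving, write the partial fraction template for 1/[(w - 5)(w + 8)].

Distinct linear factors: A/(w - 5) + B/(w + 8)


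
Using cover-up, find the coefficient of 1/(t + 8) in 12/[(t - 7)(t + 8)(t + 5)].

Cover (t + 8), set t=-8: 12/[(-8 - 7)(-8 + 5)] = 4/15


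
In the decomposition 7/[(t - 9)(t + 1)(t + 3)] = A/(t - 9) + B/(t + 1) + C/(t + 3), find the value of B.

Cover-up at t = -1: B = 7/[(-1 - 9)(-1 + 3)] = 7/[(-10)(2)] = -7/20


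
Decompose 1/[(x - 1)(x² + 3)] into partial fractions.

Cover-up at x = 1: α = 1/(1² + 3) = 1/4. Then β = -α = -1/4, γ = -α·(0 + 1) = -1/4
Result: (1/4)/(x - 1) - ((1/4)x + 1/4)/(x² + 3)


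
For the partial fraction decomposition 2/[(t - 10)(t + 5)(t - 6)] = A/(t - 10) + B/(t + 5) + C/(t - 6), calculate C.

Cover-up at t = 6: C = 2/[(6 - 10)(6 + 5)] = 2/[(-4)(11)] = -2/44 = -1/22


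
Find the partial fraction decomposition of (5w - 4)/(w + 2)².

(5w - 4) = P(w + 2) + Q. At w = -2: Q = 5·(-2) - 4 = -14. Coeff of w: P = 5
Result: 5/(w + 2) - 14/(w + 2)²


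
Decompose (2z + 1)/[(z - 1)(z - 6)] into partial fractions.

At z=1: A = (2·1 + 1)/(1 - 6) = -3/5. At z=6: B = (2·6 + 1)/(6 - 1) = 13/5
Result: (-3/5)/(z - 1) + (13/5)/(z - 6)


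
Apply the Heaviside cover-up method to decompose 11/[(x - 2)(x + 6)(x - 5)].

Cover (x - 2), x=2: P = 11/[(2 + 6)(2 - 5)] = -11/24. Cover (x + 6), x=-6: Q = 11/[(-6 - 2)(-6 - 5)] = 1/8. Cover (x - 5), x=5: R = 11/[(5 - 2)(5 + 6)] = 1/3.
Result: (-11/24)/(x - 2) + (1/8)/(x + 6) + (1/3)/(x - 5)


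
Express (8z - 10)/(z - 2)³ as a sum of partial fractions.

(8z - 10) = P(z - 2)² + Q(z - 2) + R. At z = 2: R = 8·2 - 10 = 6. Coefficients: P = 0, Q = 8
Result: 8/(z - 2)² + 6/(z - 2)³


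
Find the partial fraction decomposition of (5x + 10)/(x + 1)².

(5x + 10) = A(x + 1) + B. At x = -1: B = 5·(-1) + 10 = 5. Coeff of x: A = 5
Result: 5/(x + 1) + 5/(x + 1)²


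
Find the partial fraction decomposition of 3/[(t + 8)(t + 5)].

3/(t + 8)(t + 5) = A/(t + 8) + B/(t + 5). A = 3/(-8 + 5) = -1, B = 3/(-5 + 8) = 1
Result: -1/(t + 8) + 1/(t + 5)


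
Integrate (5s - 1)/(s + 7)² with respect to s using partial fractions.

Decompose: A = 5, B = 5·(-7) - 1 = -36, so (5s - 1)/(s + 7)² = 5/(s + 7) - 36/(s + 7)². Integrate: ∫ A/(s + 7) ds = 5 ln|(s + 7)|; ∫ B/(s + 7)² ds = 36/(s + 7). Sum: 5 ln|(s + 7)| + 36/(s + 7) + C


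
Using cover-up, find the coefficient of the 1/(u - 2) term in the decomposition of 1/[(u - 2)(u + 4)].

Cover (u - 2), set u=2: 1/((u + 4) at u=2) = 1/(6) = 1/6


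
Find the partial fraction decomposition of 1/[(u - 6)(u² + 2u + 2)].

Cover-up at u = 6: A = 1/(6² + 2·6 + 2) = 1/50. Then B = -A = -1/50, C = -A·(2 + 6) = -4/25
Result: (1/50)/(u - 6) - ((1/50)u + 4/25)/(u² + 2u + 2)


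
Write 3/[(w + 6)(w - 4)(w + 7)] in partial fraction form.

Using cover-up method: P = -3/10, Q = 3/110, R = 3/11
Result: (-3/10)/(w + 6) + (3/110)/(w - 4) + (3/11)/(w + 7)


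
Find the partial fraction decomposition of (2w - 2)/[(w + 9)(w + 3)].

At w=-9: α = (2·(-9) - 2)/(-9 + 3) = 10/3. At w=-3: β = (2·(-3) - 2)/(-3 + 9) = -4/3
Result: (10/3)/(w + 9) - (4/3)/(w + 3)


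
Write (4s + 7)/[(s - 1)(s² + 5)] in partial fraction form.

At s=1: P = (4·1 + 7)/(1² + 5) = 11/6. Q = -P = -11/6, R = 4 - 1·P = 13/6
Result: (11/6)/(s - 1) - ((11/6)s - 13/6)/(s² + 5)


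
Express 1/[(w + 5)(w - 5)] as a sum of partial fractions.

1/(w + 5)(w - 5) = P/(w + 5) + Q/(w - 5). P = 1/(-5 - 5) = -1/10, Q = 1/(5 + 5) = 1/10
Result: (-1/10)/(w + 5) + (1/10)/(w - 5)


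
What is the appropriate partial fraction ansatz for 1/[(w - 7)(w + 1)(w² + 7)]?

Two linear + quadratic: P/(w - 7) + Q/(w + 1) + (Rw + S)/(w² + 7)


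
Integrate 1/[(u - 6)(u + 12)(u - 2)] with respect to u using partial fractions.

Cover-up: α = 1/72, β = 1/252, γ = -1/56. Decomposition: (1/72)/(u - 6) + (1/252)/(u + 12) - (1/56)/(u - 2). Integrate each term: (1/72) ln|(u - 6)| + (1/252) ln|(u + 12)| - (1/56) ln|(u - 2)| + C


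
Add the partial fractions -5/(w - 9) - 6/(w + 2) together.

Common denominator (w - 9)(w + 2). Numerator: -5(w + 2) - 6(w - 9) = (-5w - 10) - (6w - 54) = -11w + 44
Result: (-11w + 44)/[(w - 9)(w + 2)]


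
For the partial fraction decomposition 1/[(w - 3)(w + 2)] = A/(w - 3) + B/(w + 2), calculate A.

Cover-up at w = 3: A = 1/(3 + 2) = 1/5


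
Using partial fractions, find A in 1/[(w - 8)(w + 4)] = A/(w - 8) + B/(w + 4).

Cover-up at w = 8: A = 1/(8 + 4) = 1/12


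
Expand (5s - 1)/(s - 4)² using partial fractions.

(5s - 1) = P(s - 4) + Q. At s = 4: Q = 5·4 - 1 = 19. Coeff of s: P = 5
Result: 5/(s - 4) + 19/(s - 4)²


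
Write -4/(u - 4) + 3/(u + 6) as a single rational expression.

Common denominator (u - 4)(u + 6). Numerator: -4(u + 6) + 3(u - 4) = (-4u - 24) + (3u - 12) = -u - 36
Result: (-u - 36)/[(u - 4)(u + 6)]


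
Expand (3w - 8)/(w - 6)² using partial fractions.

(3w - 8) = P(w - 6) + Q. At w = 6: Q = 3·6 - 8 = 10. Coeff of w: P = 3
Result: 3/(w - 6) + 10/(w - 6)²
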